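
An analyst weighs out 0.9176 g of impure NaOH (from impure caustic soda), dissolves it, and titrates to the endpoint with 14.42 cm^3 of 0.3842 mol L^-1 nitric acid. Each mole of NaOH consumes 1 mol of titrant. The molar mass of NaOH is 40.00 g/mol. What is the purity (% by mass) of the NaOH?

n(HNO3) = 0.3842 x 0.01442 = 0.005540 mol.
n(NaOH) = 0.005540 / 1 = 0.005540 mol.
mass of NaOH = 0.005540 x 40.00 = 0.2216 g.
% purity = 0.2216 / 0.9176 x 100 = 24.2%.

24.2%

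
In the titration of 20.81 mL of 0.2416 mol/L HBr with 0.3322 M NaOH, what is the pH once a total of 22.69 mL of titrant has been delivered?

12.76

n(acid) = 0.2416 x 0.02081 = 0.005028 mol; n(NaOH) added = 0.3322 x 0.02269 = 0.007538 mol.
Base is in excess by 0.007538 - 0.005028 = 0.002510 mol in a total volume of 0.04350 L.
[OH^-] = 0.002510/0.04350 = 0.05770 M, so pOH = 1.24 and pH = 14.00 - 1.24 = 12.76.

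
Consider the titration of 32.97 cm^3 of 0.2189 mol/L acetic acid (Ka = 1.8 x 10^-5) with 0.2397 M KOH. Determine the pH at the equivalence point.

n(CH3COOH) = 0.2189 x 0.03297 = 0.007217 mol; V(KOH) at equivalence = 0.007217/0.2397 = 0.03011 L.
At equivalence all the acid is converted to CH3COO-; total volume = 0.03297 + 0.03011 = 0.06308 L, so [CH3COO-] = 0.007217/0.06308 = 0.1144 M.
Kb = Kw/Ka = 1.0e-14 / 1.8 x 10^-5 = 5.56e-10.
[OH^-] = sqrt(Kb x [CH3COO-]) = sqrt(5.56e-10 x 0.1144) = 7.97e-6 M.
pOH = 5.10, so pH = 14.00 - 5.10 = 8.90.

8.90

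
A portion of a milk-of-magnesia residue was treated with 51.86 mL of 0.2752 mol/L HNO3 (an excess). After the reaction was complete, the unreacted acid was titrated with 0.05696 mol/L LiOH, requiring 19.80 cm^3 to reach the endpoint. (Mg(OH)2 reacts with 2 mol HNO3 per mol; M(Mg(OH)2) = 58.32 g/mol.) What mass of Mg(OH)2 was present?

0.383 g

Total n(HNO3) added = 0.2752 x 0.05186 = 0.01427 mol.
n(LiOH) used = 0.05696 x 0.01980 = 0.001128 mol, which equals the excess n(HNO3).
So n(HNO3) consumed by the sample = 0.01427 - 0.001128 = 0.01314 mol.
n(Mg(OH)2) = 0.01314 / 2 = 0.006572 mol.
mass = 0.006572 mol x 58.32 g/mol = 0.383 g.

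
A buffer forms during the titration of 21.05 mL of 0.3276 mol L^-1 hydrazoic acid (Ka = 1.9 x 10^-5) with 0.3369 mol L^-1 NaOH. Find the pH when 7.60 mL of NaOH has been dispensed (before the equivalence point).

Initial n(HN3) = 0.3276 x 0.02105 = 0.006896 mol.
n(NaOH) added = 0.3369 x 0.007600 = 0.002560 mol, converting that many moles of HN3 to N3-.
Remaining n(HN3) = 0.004336 mol; n(N3-) = 0.002560 mol.
By Henderson-Hasselbalch, pH = pKa + log([A^-]/[HA]) = 4.72 + log(0.002560/0.004336) = 4.72 + (-0.23) = 4.49.

4.49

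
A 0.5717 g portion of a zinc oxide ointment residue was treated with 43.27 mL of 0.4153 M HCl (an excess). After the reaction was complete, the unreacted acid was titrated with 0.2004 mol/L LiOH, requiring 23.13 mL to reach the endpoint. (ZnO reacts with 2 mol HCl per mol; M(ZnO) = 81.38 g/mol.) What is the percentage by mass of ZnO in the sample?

94.9%

Total n(HCl) added = 0.4153 x 0.04327 = 0.01797 mol.
n(LiOH) used = 0.2004 x 0.02313 = 0.004635 mol, which equals the excess n(HCl).
So n(HCl) consumed by the sample = 0.01797 - 0.004635 = 0.01333 mol.
n(ZnO) = 0.01333 / 2 = 0.006667 mol.
mass ZnO = 0.006667 x 81.38 = 0.5426 g, so %ZnO = 0.5426/0.5717 x 100 = 94.9%.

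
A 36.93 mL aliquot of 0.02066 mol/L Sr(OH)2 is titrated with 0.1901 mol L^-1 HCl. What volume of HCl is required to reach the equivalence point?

n(Sr(OH)2) = 0.02066 mol/L x 0.03693 L = 0.0007630 mol.
The neutralisation is 1 Sr(OH)2 : 2 HCl, so n(HCl) = 0.0007630 x 2/1 = 0.001526 mol.
V(HCl) = 0.001526 / 0.1901 = 0.008027 L = 8.03 mL.

8.03 mL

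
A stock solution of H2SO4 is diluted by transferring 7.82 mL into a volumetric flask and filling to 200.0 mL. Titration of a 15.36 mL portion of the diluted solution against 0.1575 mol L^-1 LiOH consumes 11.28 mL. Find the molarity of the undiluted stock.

1.48 M

n(LiOH) = 0.1575 x 0.01128 = 0.001777 mol.
n(H2SO4) in the aliquot = 0.001777 x 1/2 = 0.0008883 mol.
[diluted H2SO4] = 0.0008883 / 0.01536 = 0.05783 M.
Dilution factor = 200.0/7.820 = 25.58, so [stock] = 0.05783 x 25.58 = 1.48 M.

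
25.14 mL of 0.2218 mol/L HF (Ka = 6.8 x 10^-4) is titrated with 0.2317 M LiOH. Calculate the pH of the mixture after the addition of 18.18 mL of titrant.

Initial n(HF) = 0.2218 x 0.02514 = 0.005576 mol.
n(LiOH) added = 0.2317 x 0.01818 = 0.004212 mol, converting that many moles of HF to F-.
Remaining n(HF) = 0.001364 mol; n(F-) = 0.004212 mol.
By Henderson-Hasselbalch, pH = pKa + log([A^-]/[HA]) = 3.17 + log(0.004212/0.001364) = 3.17 + (+0.49) = 3.66.

3.66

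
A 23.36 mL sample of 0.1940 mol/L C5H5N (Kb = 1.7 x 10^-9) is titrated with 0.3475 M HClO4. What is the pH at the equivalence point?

n(C5H5N) = 0.1940 x 0.02336 = 0.004532 mol; V(HClO4) at equivalence = 0.004532/0.3475 = 0.01304 L.
At equivalence the base is fully converted to C5H5NH+; total volume = 0.03640 L, so [C5H5NH+] = 0.004532/0.03640 = 0.1245 M.
Ka(C5H5NH+) = Kw/Kb = 1.0e-14 / 1.7 x 10^-9 = 5.88e-6.
[H^+] = sqrt(Ka x [C5H5NH+]) = sqrt(5.88e-6 x 0.1245) = 0.000856 M.
pH = -log(0.000856) = 3.07.

3.07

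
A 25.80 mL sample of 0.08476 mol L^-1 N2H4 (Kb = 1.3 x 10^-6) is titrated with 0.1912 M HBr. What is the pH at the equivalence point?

n(N2H4) = 0.08476 x 0.02580 = 0.002187 mol; V(HBr) at equivalence = 0.002187/0.1912 = 0.01144 L.
At equivalence the base is fully converted to N2H5+; total volume = 0.03724 L, so [N2H5+] = 0.002187/0.03724 = 0.05873 M.
Ka(N2H5+) = Kw/Kb = 1.0e-14 / 1.3 x 10^-6 = 7.69e-9.
[H^+] = sqrt(Ka x [N2H5+]) = sqrt(7.69e-9 x 0.05873) = 2.13e-5 M.
pH = -log(2.13e-5) = 4.67.

4.67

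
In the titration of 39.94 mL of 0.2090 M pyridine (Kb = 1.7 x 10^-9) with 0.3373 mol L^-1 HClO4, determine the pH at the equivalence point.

3.06

n(C5H5N) = 0.2090 x 0.03994 = 0.008347 mol; V(HClO4) at equivalence = 0.008347/0.3373 = 0.02475 L.
At equivalence the base is fully converted to C5H5NH+; total volume = 0.06469 L, so [C5H5NH+] = 0.008347/0.06469 = 0.1290 M.
Ka(C5H5NH+) = Kw/Kb = 1.0e-14 / 1.7 x 10^-9 = 5.88e-6.
[H^+] = sqrt(Ka x [C5H5NH+]) = sqrt(5.88e-6 x 0.1290) = 0.000871 M.
pH = -log(0.000871) = 3.06.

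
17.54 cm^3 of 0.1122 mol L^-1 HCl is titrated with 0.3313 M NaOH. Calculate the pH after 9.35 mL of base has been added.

12.62

n(acid) = 0.1122 x 0.01754 = 0.001968 mol; n(NaOH) added = 0.3313 x 0.009350 = 0.003098 mol.
Base is in excess by 0.003098 - 0.001968 = 0.001130 mol in a total volume of 0.02689 L.
[OH^-] = 0.001130/0.02689 = 0.04201 M, so pOH = 1.38 and pH = 14.00 - 1.38 = 12.62.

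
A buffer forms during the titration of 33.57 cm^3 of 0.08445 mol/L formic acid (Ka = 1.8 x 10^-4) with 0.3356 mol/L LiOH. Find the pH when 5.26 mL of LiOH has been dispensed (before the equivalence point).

3.96

Initial n(HCOOH) = 0.08445 x 0.03357 = 0.002835 mol.
n(LiOH) added = 0.3356 x 0.005260 = 0.001765 mol, converting that many moles of HCOOH to HCOO-.
Remaining n(HCOOH) = 0.001070 mol; n(HCOO-) = 0.001765 mol.
By Henderson-Hasselbalch, pH = pKa + log([A^-]/[HA]) = 3.74 + log(0.001765/0.001070) = 3.74 + (+0.22) = 3.96.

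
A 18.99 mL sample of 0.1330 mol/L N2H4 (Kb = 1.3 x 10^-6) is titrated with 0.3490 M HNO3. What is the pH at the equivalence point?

4.57

n(N2H4) = 0.1330 x 0.01899 = 0.002526 mol; V(HNO3) at equivalence = 0.002526/0.3490 = 0.007237 L.
At equivalence the base is fully converted to N2H5+; total volume = 0.02623 L, so [N2H5+] = 0.002526/0.02623 = 0.09630 M.
Ka(N2H5+) = Kw/Kb = 1.0e-14 / 1.3 x 10^-6 = 7.69e-9.
[H^+] = sqrt(Ka x [N2H5+]) = sqrt(7.69e-9 x 0.09630) = 2.72e-5 M.
pH = -log(2.72e-5) = 4.57.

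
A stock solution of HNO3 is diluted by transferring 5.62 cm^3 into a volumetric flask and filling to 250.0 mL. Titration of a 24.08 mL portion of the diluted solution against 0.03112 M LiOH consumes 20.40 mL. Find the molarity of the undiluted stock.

n(LiOH) = 0.03112 x 0.02040 = 0.0006348 mol.
n(HNO3) in the aliquot = 0.0006348 mol.
[diluted HNO3] = 0.0006348 / 0.02408 = 0.02636 M.
Dilution factor = 250.0/5.620 = 44.48, so [stock] = 0.02636 x 44.48 = 1.17 M.

1.17 M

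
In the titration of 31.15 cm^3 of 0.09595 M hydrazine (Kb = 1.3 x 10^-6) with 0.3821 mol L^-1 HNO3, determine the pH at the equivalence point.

4.61

n(N2H4) = 0.09595 x 0.03115 = 0.002989 mol; V(HNO3) at equivalence = 0.002989/0.3821 = 0.007822 L.
At equivalence the base is fully converted to N2H5+; total volume = 0.03897 L, so [N2H5+] = 0.002989/0.03897 = 0.07669 M.
Ka(N2H5+) = Kw/Kb = 1.0e-14 / 1.3 x 10^-6 = 7.69e-9.
[H^+] = sqrt(Ka x [N2H5+]) = sqrt(7.69e-9 x 0.07669) = 2.43e-5 M.
pH = -log(2.43e-5) = 4.61.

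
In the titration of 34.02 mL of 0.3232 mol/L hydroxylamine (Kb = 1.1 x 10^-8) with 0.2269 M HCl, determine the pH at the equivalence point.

3.46

n(NH2OH) = 0.3232 x 0.03402 = 0.01100 mol; V(HCl) at equivalence = 0.01100/0.2269 = 0.04846 L.
At equivalence the base is fully converted to NH3OH+; total volume = 0.08248 L, so [NH3OH+] = 0.01100/0.08248 = 0.1333 M.
Ka(NH3OH+) = Kw/Kb = 1.0e-14 / 1.1 x 10^-8 = 9.09e-7.
[H^+] = sqrt(Ka x [NH3OH+]) = sqrt(9.09e-7 x 0.1333) = 0.000348 M.
pH = -log(0.000348) = 3.46.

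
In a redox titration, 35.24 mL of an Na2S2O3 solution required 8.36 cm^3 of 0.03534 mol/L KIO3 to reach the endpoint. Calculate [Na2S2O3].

n(KIO3) = 0.03534 x 0.008360 = 0.0002954 mol.
From the balanced equation, 1 mol KIO3 reacts with 6 mol Na2S2O3, so n(Na2S2O3) = 0.0002954 x 6/1 = 0.001773 mol.
[Na2S2O3] = 0.001773 / 0.03524 L = 0.0503 M.

0.0503 M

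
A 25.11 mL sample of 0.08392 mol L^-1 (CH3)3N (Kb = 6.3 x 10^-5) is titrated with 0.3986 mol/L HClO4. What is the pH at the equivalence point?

n((CH3)3N) = 0.08392 x 0.02511 = 0.002107 mol; V(HClO4) at equivalence = 0.002107/0.3986 = 0.005287 L.
At equivalence the base is fully converted to (CH3)3NH+; total volume = 0.03040 L, so [(CH3)3NH+] = 0.002107/0.03040 = 0.06932 M.
Ka((CH3)3NH+) = Kw/Kb = 1.0e-14 / 6.3 x 10^-5 = 1.59e-10.
[H^+] = sqrt(Ka x [(CH3)3NH+]) = sqrt(1.59e-10 x 0.06932) = 3.32e-6 M.
pH = -log(3.32e-6) = 5.48.

5.48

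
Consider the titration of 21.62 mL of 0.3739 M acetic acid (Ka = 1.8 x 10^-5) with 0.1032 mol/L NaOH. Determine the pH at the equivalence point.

n(CH3COOH) = 0.3739 x 0.02162 = 0.008084 mol; V(NaOH) at equivalence = 0.008084/0.1032 = 0.07833 L.
At equivalence all the acid is converted to CH3COO-; total volume = 0.02162 + 0.07833 = 0.09995 L, so [CH3COO-] = 0.008084/0.09995 = 0.08088 M.
Kb = Kw/Ka = 1.0e-14 / 1.8 x 10^-5 = 5.56e-10.
[OH^-] = sqrt(Kb x [CH3COO-]) = sqrt(5.56e-10 x 0.08088) = 6.70e-6 M.
pOH = 5.17, so pH = 14.00 - 5.17 = 8.83.

8.83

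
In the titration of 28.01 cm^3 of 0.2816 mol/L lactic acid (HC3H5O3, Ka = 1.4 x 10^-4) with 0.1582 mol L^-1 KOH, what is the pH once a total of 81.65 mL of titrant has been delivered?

n(acid) = 0.2816 x 0.02801 = 0.007888 mol; n(KOH) added = 0.1582 x 0.08165 = 0.01292 mol.
Base is in excess by 0.01292 - 0.007888 = 0.005029 mol in a total volume of 0.1097 L.
[OH^-] = 0.005029/0.1097 = 0.04586 M, so pOH = 1.34 and pH = 14.00 - 1.34 = 12.66.

12.66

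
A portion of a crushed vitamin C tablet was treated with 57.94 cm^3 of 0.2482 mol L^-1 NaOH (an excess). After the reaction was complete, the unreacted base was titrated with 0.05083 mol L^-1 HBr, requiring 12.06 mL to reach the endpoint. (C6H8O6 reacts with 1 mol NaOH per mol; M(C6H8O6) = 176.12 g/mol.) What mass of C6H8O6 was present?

2.42 g

Total n(NaOH) added = 0.2482 x 0.05794 = 0.01438 mol.
n(HBr) used = 0.05083 x 0.01206 = 0.0006130 mol, which equals the excess n(NaOH).
So n(NaOH) consumed by the sample = 0.01438 - 0.0006130 = 0.01377 mol.
n(C6H8O6) = 0.01377 / 1 = 0.01377 mol.
mass = 0.01377 mol x 176.12 g/mol = 2.42 g.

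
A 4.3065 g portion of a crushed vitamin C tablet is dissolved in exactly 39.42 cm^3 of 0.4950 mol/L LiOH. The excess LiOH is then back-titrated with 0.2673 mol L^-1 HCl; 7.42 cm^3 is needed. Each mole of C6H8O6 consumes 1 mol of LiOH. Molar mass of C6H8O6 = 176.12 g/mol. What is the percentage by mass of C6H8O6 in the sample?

Total n(LiOH) added = 0.4950 x 0.03942 = 0.01951 mol.
n(HCl) used = 0.2673 x 0.007420 = 0.001983 mol, which equals the excess n(LiOH).
So n(LiOH) consumed by the sample = 0.01951 - 0.001983 = 0.01753 mol.
n(C6H8O6) = 0.01753 / 1 = 0.01753 mol.
mass C6H8O6 = 0.01753 x 176.12 = 3.087 g, so %C6H8O6 = 3.087/4.3065 x 100 = 71.7%.

71.7%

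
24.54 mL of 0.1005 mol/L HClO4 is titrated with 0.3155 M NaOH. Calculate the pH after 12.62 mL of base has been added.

n(acid) = 0.1005 x 0.02454 = 0.002466 mol; n(NaOH) added = 0.3155 x 0.01262 = 0.003982 mol.
Base is in excess by 0.003982 - 0.002466 = 0.001515 mol in a total volume of 0.03716 L.
[OH^-] = 0.001515/0.03716 = 0.04078 M, so pOH = 1.39 and pH = 14.00 - 1.39 = 12.61.

12.61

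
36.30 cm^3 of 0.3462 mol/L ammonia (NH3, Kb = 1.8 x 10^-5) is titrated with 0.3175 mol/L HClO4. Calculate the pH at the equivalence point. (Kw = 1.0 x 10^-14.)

n(NH3) = 0.3462 x 0.03630 = 0.01257 mol; V(HClO4) at equivalence = 0.01257/0.3175 = 0.03958 L.
At equivalence the base is fully converted to NH4+; total volume = 0.07588 L, so [NH4+] = 0.01257/0.07588 = 0.1656 M.
Ka(NH4+) = Kw/Kb = 1.0e-14 / 1.8 x 10^-5 = 5.56e-10.
[H^+] = sqrt(Ka x [NH4+]) = sqrt(5.56e-10 x 0.1656) = 9.59e-6 M.
pH = -log(9.59e-6) = 5.02.

5.02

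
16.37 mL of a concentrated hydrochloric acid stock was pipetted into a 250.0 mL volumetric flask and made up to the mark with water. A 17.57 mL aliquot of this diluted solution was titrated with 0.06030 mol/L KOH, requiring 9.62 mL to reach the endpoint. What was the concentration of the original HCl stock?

0.504 M

n(KOH) = 0.06030 x 0.009620 = 0.0005801 mol.
n(HCl) in the aliquot = 0.0005801 mol.
[diluted HCl] = 0.0005801 / 0.01757 = 0.03302 M.
Dilution factor = 250.0/16.37 = 15.27, so [stock] = 0.03302 x 15.27 = 0.504 M.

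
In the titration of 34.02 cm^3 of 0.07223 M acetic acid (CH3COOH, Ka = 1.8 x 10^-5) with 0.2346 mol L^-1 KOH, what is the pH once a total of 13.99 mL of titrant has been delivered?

n(acid) = 0.07223 x 0.03402 = 0.002457 mol; n(KOH) added = 0.2346 x 0.01399 = 0.003282 mol.
Base is in excess by 0.003282 - 0.002457 = 0.0008248 mol in a total volume of 0.04801 L.
[OH^-] = 0.0008248/0.04801 = 0.01718 M, so pOH = 1.76 and pH = 14.00 - 1.76 = 12.24.

12.24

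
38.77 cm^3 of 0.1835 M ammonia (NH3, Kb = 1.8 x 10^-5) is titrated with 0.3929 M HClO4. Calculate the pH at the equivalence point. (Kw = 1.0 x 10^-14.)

n(NH3) = 0.1835 x 0.03877 = 0.007114 mol; V(HClO4) at equivalence = 0.007114/0.3929 = 0.01811 L.
At equivalence the base is fully converted to NH4+; total volume = 0.05688 L, so [NH4+] = 0.007114/0.05688 = 0.1251 M.
Ka(NH4+) = Kw/Kb = 1.0e-14 / 1.8 x 10^-5 = 5.56e-10.
[H^+] = sqrt(Ka x [NH4+]) = sqrt(5.56e-10 x 0.1251) = 8.34e-6 M.
pH = -log(8.34e-6) = 5.08.

5.08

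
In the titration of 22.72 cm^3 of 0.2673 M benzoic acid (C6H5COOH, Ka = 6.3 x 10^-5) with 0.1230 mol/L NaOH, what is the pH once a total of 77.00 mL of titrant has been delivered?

n(acid) = 0.2673 x 0.02272 = 0.006073 mol; n(NaOH) added = 0.1230 x 0.07700 = 0.009471 mol.
Base is in excess by 0.009471 - 0.006073 = 0.003398 mol in a total volume of 0.09972 L.
[OH^-] = 0.003398/0.09972 = 0.03407 M, so pOH = 1.47 and pH = 14.00 - 1.47 = 12.53.

12.53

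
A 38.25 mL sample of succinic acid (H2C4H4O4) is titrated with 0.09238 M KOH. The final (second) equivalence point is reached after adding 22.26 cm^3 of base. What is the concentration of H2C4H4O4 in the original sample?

n(KOH) = 0.09238 x 0.02226 = 0.002056 mol.
At the final (second) equivalence point, 2 mol OH^- react per mol H2C4H4O4, so n(H2C4H4O4) = 0.002056 / 2 = 0.001028 mol.
[H2C4H4O4] = 0.001028 / 0.03825 L = 0.0269 M.

0.0269 M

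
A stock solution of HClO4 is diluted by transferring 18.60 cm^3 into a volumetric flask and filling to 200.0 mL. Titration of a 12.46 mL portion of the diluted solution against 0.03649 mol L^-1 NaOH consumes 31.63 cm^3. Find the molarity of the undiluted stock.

n(NaOH) = 0.03649 x 0.03163 = 0.001154 mol.
n(HClO4) in the aliquot = 0.001154 mol.
[diluted HClO4] = 0.001154 / 0.01246 = 0.09263 M.
Dilution factor = 200.0/18.60 = 10.75, so [stock] = 0.09263 x 10.75 = 0.996 M.

0.996 M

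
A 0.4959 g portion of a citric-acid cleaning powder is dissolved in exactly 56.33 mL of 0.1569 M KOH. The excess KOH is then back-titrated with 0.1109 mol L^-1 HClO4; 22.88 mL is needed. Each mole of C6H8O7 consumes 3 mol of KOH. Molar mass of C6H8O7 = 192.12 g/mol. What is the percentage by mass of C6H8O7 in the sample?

81.4%

Total n(KOH) added = 0.1569 x 0.05633 = 0.008838 mol.
n(HClO4) used = 0.1109 x 0.02288 = 0.002537 mol, which equals the excess n(KOH).
So n(KOH) consumed by the sample = 0.008838 - 0.002537 = 0.006301 mol.
n(C6H8O7) = 0.006301 / 3 = 0.002100 mol.
mass C6H8O7 = 0.002100 x 192.12 = 0.4035 g, so %C6H8O7 = 0.4035/0.4959 x 100 = 81.4%.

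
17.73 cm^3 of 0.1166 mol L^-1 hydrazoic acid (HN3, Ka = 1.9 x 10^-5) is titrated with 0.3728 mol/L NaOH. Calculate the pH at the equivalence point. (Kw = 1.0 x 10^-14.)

8.83

n(HN3) = 0.1166 x 0.01773 = 0.002067 mol; V(NaOH) at equivalence = 0.002067/0.3728 = 0.005545 L.
At equivalence all the acid is converted to N3-; total volume = 0.01773 + 0.005545 = 0.02328 L, so [N3-] = 0.002067/0.02328 = 0.08882 M.
Kb = Kw/Ka = 1.0e-14 / 1.9 x 10^-5 = 5.26e-10.
[OH^-] = sqrt(Kb x [N3-]) = sqrt(5.26e-10 x 0.08882) = 6.84e-6 M.
pOH = 5.17, so pH = 14.00 - 5.17 = 8.83.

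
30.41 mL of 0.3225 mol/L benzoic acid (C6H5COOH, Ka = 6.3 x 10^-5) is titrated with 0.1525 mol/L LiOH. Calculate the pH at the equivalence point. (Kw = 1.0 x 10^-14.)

8.61

n(C6H5COOH) = 0.3225 x 0.03041 = 0.009807 mol; V(LiOH) at equivalence = 0.009807/0.1525 = 0.06431 L.
At equivalence all the acid is converted to C6H5COO-; total volume = 0.03041 + 0.06431 = 0.09472 L, so [C6H5COO-] = 0.009807/0.09472 = 0.1035 M.
Kb = Kw/Ka = 1.0e-14 / 6.3 x 10^-5 = 1.59e-10.
[OH^-] = sqrt(Kb x [C6H5COO-]) = sqrt(1.59e-10 x 0.1035) = 4.05e-6 M.
pOH = 5.39, so pH = 14.00 - 5.39 = 8.61.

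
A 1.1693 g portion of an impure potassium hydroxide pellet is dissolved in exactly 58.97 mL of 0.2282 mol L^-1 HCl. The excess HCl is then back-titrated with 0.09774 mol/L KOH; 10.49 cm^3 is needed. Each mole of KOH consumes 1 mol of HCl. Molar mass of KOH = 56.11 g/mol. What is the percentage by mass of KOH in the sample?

59.7%

Total n(HCl) added = 0.2282 x 0.05897 = 0.01346 mol.
n(KOH) used = 0.09774 x 0.01049 = 0.001025 mol, which equals the excess n(HCl).
So n(HCl) consumed by the sample = 0.01346 - 0.001025 = 0.01243 mol.
n(KOH) = 0.01243 / 1 = 0.01243 mol.
mass KOH = 0.01243 x 56.11 = 0.6975 g, so %KOH = 0.6975/1.1693 x 100 = 59.7%.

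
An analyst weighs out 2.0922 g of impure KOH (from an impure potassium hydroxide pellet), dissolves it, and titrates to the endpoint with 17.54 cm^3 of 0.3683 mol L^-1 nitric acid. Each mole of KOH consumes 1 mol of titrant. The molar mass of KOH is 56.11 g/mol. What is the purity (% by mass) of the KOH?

n(HNO3) = 0.3683 x 0.01754 = 0.006460 mol.
n(KOH) = 0.006460 / 1 = 0.006460 mol.
mass of KOH = 0.006460 x 56.11 = 0.3625 g.
% purity = 0.3625 / 2.0922 x 100 = 17.3%.

17.3%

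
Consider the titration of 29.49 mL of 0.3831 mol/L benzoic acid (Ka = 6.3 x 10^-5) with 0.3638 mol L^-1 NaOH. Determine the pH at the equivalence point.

8.74

n(C6H5COOH) = 0.3831 x 0.02949 = 0.01130 mol; V(NaOH) at equivalence = 0.01130/0.3638 = 0.03105 L.
At equivalence all the acid is converted to C6H5COO-; total volume = 0.02949 + 0.03105 = 0.06054 L, so [C6H5COO-] = 0.01130/0.06054 = 0.1866 M.
Kb = Kw/Ka = 1.0e-14 / 6.3 x 10^-5 = 1.59e-10.
[OH^-] = sqrt(Kb x [C6H5COO-]) = sqrt(1.59e-10 x 0.1866) = 5.44e-6 M.
pOH = 5.26, so pH = 14.00 - 5.26 = 8.74.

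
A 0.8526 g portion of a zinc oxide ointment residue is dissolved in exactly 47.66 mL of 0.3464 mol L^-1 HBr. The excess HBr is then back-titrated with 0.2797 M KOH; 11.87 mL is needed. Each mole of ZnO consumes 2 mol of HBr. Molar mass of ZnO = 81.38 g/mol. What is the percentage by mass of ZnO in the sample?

Total n(HBr) added = 0.3464 x 0.04766 = 0.01651 mol.
n(KOH) used = 0.2797 x 0.01187 = 0.003320 mol, which equals the excess n(HBr).
So n(HBr) consumed by the sample = 0.01651 - 0.003320 = 0.01319 mol.
n(ZnO) = 0.01319 / 2 = 0.006595 mol.
mass ZnO = 0.006595 x 81.38 = 0.5367 g, so %ZnO = 0.5367/0.8526 x 100 = 62.9%.

62.9%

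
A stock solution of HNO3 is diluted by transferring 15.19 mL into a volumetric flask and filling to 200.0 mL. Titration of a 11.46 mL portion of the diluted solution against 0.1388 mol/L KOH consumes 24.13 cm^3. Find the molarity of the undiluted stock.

3.85 M

n(KOH) = 0.1388 x 0.02413 = 0.003349 mol.
n(HNO3) in the aliquot = 0.003349 mol.
[diluted HNO3] = 0.003349 / 0.01146 = 0.2923 M.
Dilution factor = 200.0/15.19 = 13.17, so [stock] = 0.2923 x 13.17 = 3.85 M.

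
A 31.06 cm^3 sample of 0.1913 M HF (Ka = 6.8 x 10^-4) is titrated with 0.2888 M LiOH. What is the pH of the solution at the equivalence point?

n(HF) = 0.1913 x 0.03106 = 0.005942 mol; V(LiOH) at equivalence = 0.005942/0.2888 = 0.02057 L.
At equivalence all the acid is converted to F-; total volume = 0.03106 + 0.02057 = 0.05163 L, so [F-] = 0.005942/0.05163 = 0.1151 M.
Kb = Kw/Ka = 1.0e-14 / 6.8 x 10^-4 = 1.47e-11.
[OH^-] = sqrt(Kb x [F-]) = sqrt(1.47e-11 x 0.1151) = 1.30e-6 M.
pOH = 5.89, so pH = 14.00 - 5.89 = 8.11.

8.11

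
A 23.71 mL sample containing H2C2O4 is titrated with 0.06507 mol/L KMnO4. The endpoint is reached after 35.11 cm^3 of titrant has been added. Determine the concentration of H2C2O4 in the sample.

n(KMnO4) = 0.06507 x 0.03511 = 0.002285 mol.
From the balanced equation, 2 mol KMnO4 reacts with 5 mol H2C2O4, so n(H2C2O4) = 0.002285 x 5/2 = 0.005712 mol.
[H2C2O4] = 0.005712 / 0.02371 L = 0.241 M.

0.241 M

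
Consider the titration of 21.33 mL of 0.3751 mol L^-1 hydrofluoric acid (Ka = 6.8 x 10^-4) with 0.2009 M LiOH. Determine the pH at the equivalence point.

n(HF) = 0.3751 x 0.02133 = 0.008001 mol; V(LiOH) at equivalence = 0.008001/0.2009 = 0.03983 L.
At equivalence all the acid is converted to F-; total volume = 0.02133 + 0.03983 = 0.06116 L, so [F-] = 0.008001/0.06116 = 0.1308 M.
Kb = Kw/Ka = 1.0e-14 / 6.8 x 10^-4 = 1.47e-11.
[OH^-] = sqrt(Kb x [F-]) = sqrt(1.47e-11 x 0.1308) = 1.39e-6 M.
pOH = 5.86, so pH = 14.00 - 5.86 = 8.14.

8.14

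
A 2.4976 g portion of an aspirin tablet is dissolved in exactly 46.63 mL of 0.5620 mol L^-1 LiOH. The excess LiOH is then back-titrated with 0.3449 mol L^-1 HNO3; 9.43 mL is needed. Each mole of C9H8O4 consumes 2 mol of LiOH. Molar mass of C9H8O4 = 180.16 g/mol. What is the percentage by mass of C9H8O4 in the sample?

Total n(LiOH) added = 0.5620 x 0.04663 = 0.02621 mol.
n(HNO3) used = 0.3449 x 0.009430 = 0.003252 mol, which equals the excess n(LiOH).
So n(LiOH) consumed by the sample = 0.02621 - 0.003252 = 0.02295 mol.
n(C9H8O4) = 0.02295 / 2 = 0.01148 mol.
mass C9H8O4 = 0.01148 x 180.16 = 2.068 g, so %C9H8O4 = 2.068/2.4976 x 100 = 82.8%.

82.8%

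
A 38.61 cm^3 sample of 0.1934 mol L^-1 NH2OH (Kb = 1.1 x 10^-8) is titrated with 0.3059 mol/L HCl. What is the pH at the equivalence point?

n(NH2OH) = 0.1934 x 0.03861 = 0.007467 mol; V(HCl) at equivalence = 0.007467/0.3059 = 0.02441 L.
At equivalence the base is fully converted to NH3OH+; total volume = 0.06302 L, so [NH3OH+] = 0.007467/0.06302 = 0.1185 M.
Ka(NH3OH+) = Kw/Kb = 1.0e-14 / 1.1 x 10^-8 = 9.09e-7.
[H^+] = sqrt(Ka x [NH3OH+]) = sqrt(9.09e-7 x 0.1185) = 0.000328 M.
pH = -log(0.000328) = 3.48.

3.48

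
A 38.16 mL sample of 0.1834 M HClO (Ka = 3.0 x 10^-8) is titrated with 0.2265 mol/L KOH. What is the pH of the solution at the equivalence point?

n(HClO) = 0.1834 x 0.03816 = 0.006999 mol; V(KOH) at equivalence = 0.006999/0.2265 = 0.03090 L.
At equivalence all the acid is converted to ClO-; total volume = 0.03816 + 0.03090 = 0.06906 L, so [ClO-] = 0.006999/0.06906 = 0.1013 M.
Kb = Kw/Ka = 1.0e-14 / 3.0 x 10^-8 = 3.33e-7.
[OH^-] = sqrt(Kb x [ClO-]) = sqrt(3.33e-7 x 0.1013) = 0.000184 M.
pOH = 3.74, so pH = 14.00 - 3.74 = 10.26.

10.26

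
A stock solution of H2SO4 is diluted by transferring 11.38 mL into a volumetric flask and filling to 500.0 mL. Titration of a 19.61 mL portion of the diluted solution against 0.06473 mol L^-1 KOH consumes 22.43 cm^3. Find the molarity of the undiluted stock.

n(KOH) = 0.06473 x 0.02243 = 0.001452 mol.
n(H2SO4) in the aliquot = 0.001452 x 1/2 = 0.0007259 mol.
[diluted H2SO4] = 0.0007259 / 0.01961 = 0.03702 M.
Dilution factor = 500.0/11.38 = 43.94, so [stock] = 0.03702 x 43.94 = 1.63 M.

1.63 M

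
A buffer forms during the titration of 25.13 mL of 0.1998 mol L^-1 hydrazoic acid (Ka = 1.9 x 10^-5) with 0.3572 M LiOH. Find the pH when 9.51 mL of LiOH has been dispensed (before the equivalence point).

Initial n(HN3) = 0.1998 x 0.02513 = 0.005021 mol.
n(LiOH) added = 0.3572 x 0.009510 = 0.003397 mol, converting that many moles of HN3 to N3-.
Remaining n(HN3) = 0.001624 mol; n(N3-) = 0.003397 mol.
By Henderson-Hasselbalch, pH = pKa + log([A^-]/[HA]) = 4.72 + log(0.003397/0.001624) = 4.72 + (+0.32) = 5.04.

5.04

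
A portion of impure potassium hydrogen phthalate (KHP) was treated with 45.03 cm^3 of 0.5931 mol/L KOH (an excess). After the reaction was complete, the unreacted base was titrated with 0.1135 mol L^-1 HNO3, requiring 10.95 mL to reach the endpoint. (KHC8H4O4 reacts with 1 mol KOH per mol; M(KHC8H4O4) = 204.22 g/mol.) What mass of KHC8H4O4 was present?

5.20 g

Total n(KOH) added = 0.5931 x 0.04503 = 0.02671 mol.
n(HNO3) used = 0.1135 x 0.01095 = 0.001243 mol, which equals the excess n(KOH).
So n(KOH) consumed by the sample = 0.02671 - 0.001243 = 0.02546 mol.
n(KHC8H4O4) = 0.02546 / 1 = 0.02546 mol.
mass = 0.02546 mol x 204.22 g/mol = 5.20 g.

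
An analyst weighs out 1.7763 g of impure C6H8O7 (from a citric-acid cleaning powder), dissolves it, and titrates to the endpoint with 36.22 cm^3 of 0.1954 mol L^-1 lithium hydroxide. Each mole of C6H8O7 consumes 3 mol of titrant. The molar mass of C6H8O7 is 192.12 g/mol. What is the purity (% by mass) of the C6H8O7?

25.5%

n(LiOH) = 0.1954 x 0.03622 = 0.007077 mol.
n(C6H8O7) = 0.007077 / 3 = 0.002359 mol.
mass of C6H8O7 = 0.002359 x 192.12 = 0.4532 g.
% purity = 0.4532 / 1.7763 x 100 = 25.5%.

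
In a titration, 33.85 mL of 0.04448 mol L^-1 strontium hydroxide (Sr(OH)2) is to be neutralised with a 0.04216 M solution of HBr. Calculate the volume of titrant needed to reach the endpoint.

n(Sr(OH)2) = 0.04448 mol/L x 0.03385 L = 0.001506 mol.
The neutralisation is 1 Sr(OH)2 : 2 HBr, so n(HBr) = 0.001506 x 2/1 = 0.003011 mol.
V(HBr) = 0.003011 / 0.04216 = 0.07143 L = 71.4 mL.

71.4 mL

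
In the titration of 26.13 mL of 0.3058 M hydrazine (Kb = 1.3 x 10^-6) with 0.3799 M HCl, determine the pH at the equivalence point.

n(N2H4) = 0.3058 x 0.02613 = 0.007991 mol; V(HCl) at equivalence = 0.007991/0.3799 = 0.02103 L.
At equivalence the base is fully converted to N2H5+; total volume = 0.04716 L, so [N2H5+] = 0.007991/0.04716 = 0.1694 M.
Ka(N2H5+) = Kw/Kb = 1.0e-14 / 1.3 x 10^-6 = 7.69e-9.
[H^+] = sqrt(Ka x [N2H5+]) = sqrt(7.69e-9 x 0.1694) = 3.61e-5 M.
pH = -log(3.61e-5) = 4.44.

4.44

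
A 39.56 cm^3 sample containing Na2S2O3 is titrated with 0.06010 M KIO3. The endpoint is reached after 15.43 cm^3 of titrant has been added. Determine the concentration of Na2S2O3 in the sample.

0.141 M

n(KIO3) = 0.06010 x 0.01543 = 0.0009273 mol.
From the balanced equation, 1 mol KIO3 reacts with 6 mol Na2S2O3, so n(Na2S2O3) = 0.0009273 x 6/1 = 0.005564 mol.
[Na2S2O3] = 0.005564 / 0.03956 L = 0.141 M.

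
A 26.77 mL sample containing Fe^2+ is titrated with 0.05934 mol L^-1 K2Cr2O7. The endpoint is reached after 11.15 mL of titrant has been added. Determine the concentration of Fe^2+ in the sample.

n(K2Cr2O7) = 0.05934 x 0.01115 = 0.0006616 mol.
From the balanced equation, 1 mol K2Cr2O7 reacts with 6 mol Fe^2+, so n(Fe^2+) = 0.0006616 x 6/1 = 0.003970 mol.
[Fe^2+] = 0.003970 / 0.02677 L = 0.148 M.

0.148 M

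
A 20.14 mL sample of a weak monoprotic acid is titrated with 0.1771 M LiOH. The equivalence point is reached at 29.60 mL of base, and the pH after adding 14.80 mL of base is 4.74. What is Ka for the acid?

1.8 x 10^-5

14.80 mL is half of the equivalence volume, so this is the half-equivalence point where [HA] = [A^-].
At half-equivalence pH = pKa, so pKa = 4.74.
Ka = 10^(-4.74) = 1.8 x 10^-5.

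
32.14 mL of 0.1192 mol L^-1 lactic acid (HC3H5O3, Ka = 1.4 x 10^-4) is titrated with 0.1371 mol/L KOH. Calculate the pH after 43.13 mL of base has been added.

12.44

n(acid) = 0.1192 x 0.03214 = 0.003831 mol; n(KOH) added = 0.1371 x 0.04313 = 0.005913 mol.
Base is in excess by 0.005913 - 0.003831 = 0.002082 mol in a total volume of 0.07527 L.
[OH^-] = 0.002082/0.07527 = 0.02766 M, so pOH = 1.56 and pH = 14.00 - 1.56 = 12.44.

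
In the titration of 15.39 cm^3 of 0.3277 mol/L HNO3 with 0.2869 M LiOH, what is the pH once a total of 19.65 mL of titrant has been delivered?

n(acid) = 0.3277 x 0.01539 = 0.005043 mol; n(LiOH) added = 0.2869 x 0.01965 = 0.005638 mol.
Base is in excess by 0.005638 - 0.005043 = 0.0005943 mol in a total volume of 0.03504 L.
[OH^-] = 0.0005943/0.03504 = 0.01696 M, so pOH = 1.77 and pH = 14.00 - 1.77 = 12.23.

12.23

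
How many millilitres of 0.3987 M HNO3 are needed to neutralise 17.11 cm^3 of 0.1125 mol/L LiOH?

4.83 mL

n(LiOH) = 0.1125 mol/L x 0.01711 L = 0.001925 mol.
At equivalence n(HNO3) = n(LiOH) = 0.001925 mol.
V(HNO3) = 0.001925 / 0.3987 = 0.004828 L = 4.83 mL.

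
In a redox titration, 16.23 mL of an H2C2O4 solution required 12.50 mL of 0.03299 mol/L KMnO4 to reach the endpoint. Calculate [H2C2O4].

n(KMnO4) = 0.03299 x 0.01250 = 0.0004124 mol.
From the balanced equation, 2 mol KMnO4 reacts with 5 mol H2C2O4, so n(H2C2O4) = 0.0004124 x 5/2 = 0.001031 mol.
[H2C2O4] = 0.001031 / 0.01623 L = 0.0635 M.

0.0635 M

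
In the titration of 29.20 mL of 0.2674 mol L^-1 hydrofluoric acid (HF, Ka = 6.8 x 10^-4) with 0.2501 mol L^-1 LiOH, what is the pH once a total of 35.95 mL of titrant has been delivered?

n(acid) = 0.2674 x 0.02920 = 0.007808 mol; n(LiOH) added = 0.2501 x 0.03595 = 0.008991 mol.
Base is in excess by 0.008991 - 0.007808 = 0.001183 mol in a total volume of 0.06515 L.
[OH^-] = 0.001183/0.06515 = 0.01816 M, so pOH = 1.74 and pH = 14.00 - 1.74 = 12.26.

12.26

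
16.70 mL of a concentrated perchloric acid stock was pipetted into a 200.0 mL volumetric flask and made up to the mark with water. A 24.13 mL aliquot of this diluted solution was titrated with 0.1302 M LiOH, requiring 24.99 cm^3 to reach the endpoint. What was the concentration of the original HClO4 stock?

1.61 M

n(LiOH) = 0.1302 x 0.02499 = 0.003254 mol.
n(HClO4) in the aliquot = 0.003254 mol.
[diluted HClO4] = 0.003254 / 0.02413 = 0.1348 M.
Dilution factor = 200.0/16.70 = 11.98, so [stock] = 0.1348 x 11.98 = 1.61 M.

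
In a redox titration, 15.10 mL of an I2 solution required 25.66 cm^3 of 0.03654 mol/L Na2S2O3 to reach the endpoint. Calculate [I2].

n(Na2S2O3) = 0.03654 x 0.02566 = 0.0009376 mol.
From the balanced equation, 2 mol Na2S2O3 reacts with 1 mol I2, so n(I2) = 0.0009376 x 1/2 = 0.0004688 mol.
[I2] = 0.0004688 / 0.01510 L = 0.0310 M.

0.0310 M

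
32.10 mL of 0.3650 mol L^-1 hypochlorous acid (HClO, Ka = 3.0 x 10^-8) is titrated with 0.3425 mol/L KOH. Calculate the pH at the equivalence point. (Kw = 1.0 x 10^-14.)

10.39

n(HClO) = 0.3650 x 0.03210 = 0.01172 mol; V(KOH) at equivalence = 0.01172/0.3425 = 0.03421 L.
At equivalence all the acid is converted to ClO-; total volume = 0.03210 + 0.03421 = 0.06631 L, so [ClO-] = 0.01172/0.06631 = 0.1767 M.
Kb = Kw/Ka = 1.0e-14 / 3.0 x 10^-8 = 3.33e-7.
[OH^-] = sqrt(Kb x [ClO-]) = sqrt(3.33e-7 x 0.1767) = 0.000243 M.
pOH = 3.61, so pH = 14.00 - 3.61 = 10.39.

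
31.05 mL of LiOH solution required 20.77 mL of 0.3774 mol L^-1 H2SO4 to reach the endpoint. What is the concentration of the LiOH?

n(H2SO4) delivered = 0.3774 x 0.02077 = 0.007839 mol.
The reaction is 2 LiOH + 1 H2SO4, so n(LiOH) = 0.007839 x 2/1 = 0.01568 mol.
[LiOH] = 0.01568 mol / 0.03105 L = 0.505 M.

0.505 M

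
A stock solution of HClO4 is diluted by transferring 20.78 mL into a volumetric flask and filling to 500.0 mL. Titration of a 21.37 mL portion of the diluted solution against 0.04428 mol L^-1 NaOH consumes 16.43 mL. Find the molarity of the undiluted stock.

n(NaOH) = 0.04428 x 0.01643 = 0.0007275 mol.
n(HClO4) in the aliquot = 0.0007275 mol.
[diluted HClO4] = 0.0007275 / 0.02137 = 0.03404 M.
Dilution factor = 500.0/20.78 = 24.06, so [stock] = 0.03404 x 24.06 = 0.819 M.

0.819 M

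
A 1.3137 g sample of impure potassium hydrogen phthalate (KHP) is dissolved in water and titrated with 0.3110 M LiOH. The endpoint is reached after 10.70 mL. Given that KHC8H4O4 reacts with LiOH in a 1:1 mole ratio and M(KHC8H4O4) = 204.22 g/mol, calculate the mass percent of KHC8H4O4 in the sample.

51.7%

n(LiOH) = 0.3110 x 0.01070 = 0.003328 mol.
n(KHC8H4O4) = 0.003328 / 1 = 0.003328 mol.
mass of KHC8H4O4 = 0.003328 x 204.22 = 0.6796 g.
% purity = 0.6796 / 1.3137 x 100 = 51.7%.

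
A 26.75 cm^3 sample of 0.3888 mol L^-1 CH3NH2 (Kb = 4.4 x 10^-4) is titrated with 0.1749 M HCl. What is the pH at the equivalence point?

n(CH3NH2) = 0.3888 x 0.02675 = 0.01040 mol; V(HCl) at equivalence = 0.01040/0.1749 = 0.05946 L.
At equivalence the base is fully converted to CH3NH3+; total volume = 0.08621 L, so [CH3NH3+] = 0.01040/0.08621 = 0.1206 M.
Ka(CH3NH3+) = Kw/Kb = 1.0e-14 / 4.4 x 10^-4 = 2.27e-11.
[H^+] = sqrt(Ka x [CH3NH3+]) = sqrt(2.27e-11 x 0.1206) = 1.66e-6 M.
pH = -log(1.66e-6) = 5.78.

5.78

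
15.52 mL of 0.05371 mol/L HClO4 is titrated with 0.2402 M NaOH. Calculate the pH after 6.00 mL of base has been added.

n(acid) = 0.05371 x 0.01552 = 0.0008336 mol; n(NaOH) added = 0.2402 x 0.006000 = 0.001441 mol.
Base is in excess by 0.001441 - 0.0008336 = 0.0006076 mol in a total volume of 0.02152 L.
[OH^-] = 0.0006076/0.02152 = 0.02824 M, so pOH = 1.55 and pH = 14.00 - 1.55 = 12.45.

12.45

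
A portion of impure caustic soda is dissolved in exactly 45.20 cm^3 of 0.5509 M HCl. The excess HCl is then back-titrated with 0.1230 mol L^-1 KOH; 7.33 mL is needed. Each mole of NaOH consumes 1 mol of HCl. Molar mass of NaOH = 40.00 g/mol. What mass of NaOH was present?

Total n(HCl) added = 0.5509 x 0.04520 = 0.02490 mol.
n(KOH) used = 0.1230 x 0.007330 = 0.0009016 mol, which equals the excess n(HCl).
So n(HCl) consumed by the sample = 0.02490 - 0.0009016 = 0.02400 mol.
n(NaOH) = 0.02400 / 1 = 0.02400 mol.
mass = 0.02400 mol x 40.00 g/mol = 0.960 g.

0.960 g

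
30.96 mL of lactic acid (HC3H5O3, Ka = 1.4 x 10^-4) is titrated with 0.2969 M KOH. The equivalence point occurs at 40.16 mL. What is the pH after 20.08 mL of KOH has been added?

3.85

20.08 mL is exactly half the equivalence volume (40.16/2), i.e. the half-equivalence point.
There, n(HA) = n(A^-), so pH = pKa = -log(1.4 x 10^-4) = 3.85.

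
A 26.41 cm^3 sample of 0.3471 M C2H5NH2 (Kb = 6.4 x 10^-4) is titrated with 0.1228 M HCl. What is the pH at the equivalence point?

n(C2H5NH2) = 0.3471 x 0.02641 = 0.009167 mol; V(HCl) at equivalence = 0.009167/0.1228 = 0.07465 L.
At equivalence the base is fully converted to C2H5NH3+; total volume = 0.1011 L, so [C2H5NH3+] = 0.009167/0.1011 = 0.09071 M.
Ka(C2H5NH3+) = Kw/Kb = 1.0e-14 / 6.4 x 10^-4 = 1.56e-11.
[H^+] = sqrt(Ka x [C2H5NH3+]) = sqrt(1.56e-11 x 0.09071) = 1.19e-6 M.
pH = -log(1.19e-6) = 5.92.

5.92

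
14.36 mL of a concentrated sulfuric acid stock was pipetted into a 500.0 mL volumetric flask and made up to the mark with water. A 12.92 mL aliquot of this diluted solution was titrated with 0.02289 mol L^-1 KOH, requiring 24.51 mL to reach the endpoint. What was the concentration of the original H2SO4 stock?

n(KOH) = 0.02289 x 0.02451 = 0.0005610 mol.
n(H2SO4) in the aliquot = 0.0005610 x 1/2 = 0.0002805 mol.
[diluted H2SO4] = 0.0002805 / 0.01292 = 0.02171 M.
Dilution factor = 500.0/14.36 = 34.82, so [stock] = 0.02171 x 34.82 = 0.756 M.

0.756 M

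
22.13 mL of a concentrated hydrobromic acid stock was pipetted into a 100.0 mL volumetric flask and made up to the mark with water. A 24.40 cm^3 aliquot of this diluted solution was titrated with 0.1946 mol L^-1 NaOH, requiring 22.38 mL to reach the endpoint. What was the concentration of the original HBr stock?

n(NaOH) = 0.1946 x 0.02238 = 0.004355 mol.
n(HBr) in the aliquot = 0.004355 mol.
[diluted HBr] = 0.004355 / 0.02440 = 0.1785 M.
Dilution factor = 100.0/22.13 = 4.519, so [stock] = 0.1785 x 4.519 = 0.807 M.

0.807 M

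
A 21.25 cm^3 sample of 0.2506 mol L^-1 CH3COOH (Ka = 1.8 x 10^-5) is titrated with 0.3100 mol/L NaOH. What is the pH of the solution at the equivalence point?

n(CH3COOH) = 0.2506 x 0.02125 = 0.005325 mol; V(NaOH) at equivalence = 0.005325/0.3100 = 0.01718 L.
At equivalence all the acid is converted to CH3COO-; total volume = 0.02125 + 0.01718 = 0.03843 L, so [CH3COO-] = 0.005325/0.03843 = 0.1386 M.
Kb = Kw/Ka = 1.0e-14 / 1.8 x 10^-5 = 5.56e-10.
[OH^-] = sqrt(Kb x [CH3COO-]) = sqrt(5.56e-10 x 0.1386) = 8.77e-6 M.
pOH = 5.06, so pH = 14.00 - 5.06 = 8.94.

8.94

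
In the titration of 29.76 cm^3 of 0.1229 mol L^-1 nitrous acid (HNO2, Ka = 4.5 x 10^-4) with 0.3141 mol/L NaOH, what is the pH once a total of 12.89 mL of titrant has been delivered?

n(acid) = 0.1229 x 0.02976 = 0.003658 mol; n(NaOH) added = 0.3141 x 0.01289 = 0.004049 mol.
Base is in excess by 0.004049 - 0.003658 = 0.0003912 mol in a total volume of 0.04265 L.
[OH^-] = 0.0003912/0.04265 = 0.009173 M, so pOH = 2.04 and pH = 14.00 - 2.04 = 11.96.

11.96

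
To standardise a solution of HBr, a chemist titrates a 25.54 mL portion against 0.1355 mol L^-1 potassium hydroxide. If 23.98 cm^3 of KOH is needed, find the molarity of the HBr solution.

0.127 M

n(KOH) delivered = 0.1355 x 0.02398 = 0.003249 mol.
For a 1:1 reaction, n(HBr) = 0.003249 mol.
[HBr] = 0.003249 mol / 0.02554 L = 0.127 M.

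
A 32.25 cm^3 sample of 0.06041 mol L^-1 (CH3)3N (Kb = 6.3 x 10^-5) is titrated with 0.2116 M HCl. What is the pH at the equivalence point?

5.56

n((CH3)3N) = 0.06041 x 0.03225 = 0.001948 mol; V(HCl) at equivalence = 0.001948/0.2116 = 0.009207 L.
At equivalence the base is fully converted to (CH3)3NH+; total volume = 0.04146 L, so [(CH3)3NH+] = 0.001948/0.04146 = 0.04699 M.
Ka((CH3)3NH+) = Kw/Kb = 1.0e-14 / 6.3 x 10^-5 = 1.59e-10.
[H^+] = sqrt(Ka x [(CH3)3NH+]) = sqrt(1.59e-10 x 0.04699) = 2.73e-6 M.
pH = -log(2.73e-6) = 5.56.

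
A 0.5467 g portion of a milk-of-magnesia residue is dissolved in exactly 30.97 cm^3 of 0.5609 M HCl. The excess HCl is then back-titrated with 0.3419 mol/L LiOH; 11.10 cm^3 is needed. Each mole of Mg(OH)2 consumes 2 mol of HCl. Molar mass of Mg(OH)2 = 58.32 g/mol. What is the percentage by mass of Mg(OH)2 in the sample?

72.4%

Total n(HCl) added = 0.5609 x 0.03097 = 0.01737 mol.
n(LiOH) used = 0.3419 x 0.01110 = 0.003795 mol, which equals the excess n(HCl).
So n(HCl) consumed by the sample = 0.01737 - 0.003795 = 0.01358 mol.
n(Mg(OH)2) = 0.01358 / 2 = 0.006788 mol.
mass Mg(OH)2 = 0.006788 x 58.32 = 0.3959 g, so %Mg(OH)2 = 0.3959/0.5467 x 100 = 72.4%.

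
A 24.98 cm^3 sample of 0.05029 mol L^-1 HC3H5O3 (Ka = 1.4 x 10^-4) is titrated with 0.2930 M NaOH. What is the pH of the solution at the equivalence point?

n(HC3H5O3) = 0.05029 x 0.02498 = 0.001256 mol; V(NaOH) at equivalence = 0.001256/0.2930 = 0.004288 L.
At equivalence all the acid is converted to C3H5O3-; total volume = 0.02498 + 0.004288 = 0.02927 L, so [C3H5O3-] = 0.001256/0.02927 = 0.04292 M.
Kb = Kw/Ka = 1.0e-14 / 1.4 x 10^-4 = 7.14e-11.
[OH^-] = sqrt(Kb x [C3H5O3-]) = sqrt(7.14e-11 x 0.04292) = 1.75e-6 M.
pOH = 5.76, so pH = 14.00 - 5.76 = 8.24.

8.24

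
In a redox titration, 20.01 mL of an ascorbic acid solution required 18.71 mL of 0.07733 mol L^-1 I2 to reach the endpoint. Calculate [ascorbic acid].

n(I2) = 0.07733 x 0.01871 = 0.001447 mol.
From the balanced equation, 1 mol I2 reacts with 1 mol ascorbic acid, so n(ascorbic acid) = 0.001447 x 1/1 = 0.001447 mol.
[ascorbic acid] = 0.001447 / 0.02001 L = 0.0723 M.

0.0723 M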